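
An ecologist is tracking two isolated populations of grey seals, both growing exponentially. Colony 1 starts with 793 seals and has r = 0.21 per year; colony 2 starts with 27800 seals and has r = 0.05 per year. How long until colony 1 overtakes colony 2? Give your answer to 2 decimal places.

Set 793·e^(0.21t) = 27800·e^(0.05t).
e^((0.21 − 0.05)t) = 27800/793 → e^(0.16·t) = 35.057.
0.16·t = ln(35.057) = 3.557, so t = 3.557/0.16 = 22.231.

22.23 years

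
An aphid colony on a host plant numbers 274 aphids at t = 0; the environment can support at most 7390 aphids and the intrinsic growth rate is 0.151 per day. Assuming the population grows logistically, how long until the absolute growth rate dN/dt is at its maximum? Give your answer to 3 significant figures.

Logistic growth is fastest at N = K/2 = 3695.
A = (K − N₀)/N₀ = 25.971. Set K/(1 + A·e^(−rt)) = K/2 → A·e^(−rt) = 1.
e^(−0.151t) = 1/25.971 = 0.0385048, so t = ln(25.971)/0.151 = 3.257/0.151 = 21.569.

21.6 days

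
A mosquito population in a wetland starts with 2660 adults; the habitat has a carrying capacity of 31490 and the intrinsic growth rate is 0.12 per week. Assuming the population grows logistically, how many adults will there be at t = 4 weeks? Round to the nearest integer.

4086 adults

A = (K − N₀)/N₀ = (31490 − 2660)/2660 = 10.838.
N(t) = K/(1 + A·e^(−rt)) = 31490/(1 + 10.838×e^(−0.12×4)).
e^(−0.48) = 0.61878; denominator = 1 + 10.838×0.61878 = 7.7066.
N = 31490/7.7066 = 4086.11.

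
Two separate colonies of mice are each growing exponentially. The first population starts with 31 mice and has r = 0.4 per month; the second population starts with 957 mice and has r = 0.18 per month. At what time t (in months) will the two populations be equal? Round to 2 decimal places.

15.59 months

Set 31·e^(0.4t) = 957·e^(0.18t).
e^((0.4 − 0.18)t) = 957/31 → e^(0.22·t) = 30.871.
0.22·t = ln(30.871) = 3.4298, so t = 3.4298/0.22 = 15.59.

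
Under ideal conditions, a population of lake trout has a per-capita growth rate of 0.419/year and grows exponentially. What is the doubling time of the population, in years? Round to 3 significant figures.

1.65 years

Doubling time t_d = ln(2)/r = 0.6931/0.419 = 1.6543.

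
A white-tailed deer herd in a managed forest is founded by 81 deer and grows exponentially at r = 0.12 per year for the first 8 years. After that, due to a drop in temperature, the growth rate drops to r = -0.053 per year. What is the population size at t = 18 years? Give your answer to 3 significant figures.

Phase 1: N(8) = 81·e^(0.12×8) = 81·e^0.96 = 211.547.
Phase 2 runs for 18 − 8 = 10 years at r = -0.053.
N(18) = 211.547·e^(-0.053×10) = 211.547·e^-0.53 = 124.518.

125 deer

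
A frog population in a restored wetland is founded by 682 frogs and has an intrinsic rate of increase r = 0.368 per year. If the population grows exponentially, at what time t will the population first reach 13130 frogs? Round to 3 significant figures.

Set N₀·e^(rt) = 13130: e^(0.368·t) = 13130/682 = 19.252.
0.368·t = ln(19.252) = 2.9576, so t = 2.9576/0.368 = 8.037.

8.04 years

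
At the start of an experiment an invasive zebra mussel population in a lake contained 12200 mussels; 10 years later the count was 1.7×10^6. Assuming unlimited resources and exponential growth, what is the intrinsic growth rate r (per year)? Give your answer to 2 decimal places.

0.49 per year

From N(t) = N₀·e^(rt): e^(r·10) = 1.7×10^6/12200 = 139.34.
r·10 = ln(139.34) = 4.9369, so r = 4.9369/10 = 0.49369.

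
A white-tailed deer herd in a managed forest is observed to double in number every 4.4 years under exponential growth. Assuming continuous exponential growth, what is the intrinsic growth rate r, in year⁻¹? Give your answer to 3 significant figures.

0.158 per year

r = ln(2)/t_d = 0.6931/4.4 = 0.15753.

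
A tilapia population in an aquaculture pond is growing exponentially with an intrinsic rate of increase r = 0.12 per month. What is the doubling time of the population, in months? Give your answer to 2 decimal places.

Doubling time t_d = ln(2)/r = 0.6931/0.12 = 5.7762.

5.78 months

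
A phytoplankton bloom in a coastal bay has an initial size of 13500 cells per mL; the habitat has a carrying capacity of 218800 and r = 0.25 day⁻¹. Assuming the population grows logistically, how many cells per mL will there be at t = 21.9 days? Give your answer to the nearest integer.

205693 cells per mL

A = (K − N₀)/N₀ = (218800 − 13500)/13500 = 15.207.
N(t) = K/(1 + A·e^(−rt)) = 218800/(1 + 15.207×e^(−0.25×21.9)).
e^(−5.475) = 0.0041902; denominator = 1 + 15.207×0.0041902 = 1.0637.
N = 218800/1.0637 = 205693.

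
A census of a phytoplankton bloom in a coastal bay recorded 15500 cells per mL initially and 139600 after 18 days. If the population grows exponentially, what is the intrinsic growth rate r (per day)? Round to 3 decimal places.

From N(t) = N₀·e^(rt): e^(r·18) = 139600/15500 = 9.0065.
r·18 = ln(9.0065) = 2.1979, so r = 2.1979/18 = 0.12211.

0.122 per day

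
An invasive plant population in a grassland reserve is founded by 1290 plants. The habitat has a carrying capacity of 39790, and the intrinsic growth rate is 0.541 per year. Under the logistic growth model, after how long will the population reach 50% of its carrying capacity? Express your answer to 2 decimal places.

6.28 years

A = (K − N₀)/N₀ = (39790 − 1290)/1290 = 29.845.
Solve 39790/(1 + 29.845·e^(−0.541t)) = 19895: 1 + 29.845·e^(−0.541t) = 2, so e^(−0.541t) = 0.0335065.
−0.541·t = ln(0.0335065) = -3.396, so t = 3.396/0.541 = 6.2773.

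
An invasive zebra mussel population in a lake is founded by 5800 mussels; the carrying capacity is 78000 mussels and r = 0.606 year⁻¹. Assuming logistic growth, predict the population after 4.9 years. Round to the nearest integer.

A = (K − N₀)/N₀ = (78000 − 5800)/5800 = 12.448.
N(t) = K/(1 + A·e^(−rt)) = 78000/(1 + 12.448×e^(−0.606×4.9)).
e^(−2.969) = 0.051334; denominator = 1 + 12.448×0.051334 = 1.639.
N = 78000/1.639 = 47589.4.

47589 mussels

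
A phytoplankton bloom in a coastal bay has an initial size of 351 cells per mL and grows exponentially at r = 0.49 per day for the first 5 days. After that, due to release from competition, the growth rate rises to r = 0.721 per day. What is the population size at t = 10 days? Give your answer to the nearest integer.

149610 cells per mL

Phase 1: N(5) = 351·e^(0.49×5) = 351·e^2.45 = 4067.51.
Phase 2 runs for 10 − 5 = 5 days at r = 0.721.
N(10) = 4067.51·e^(0.721×5) = 4067.51·e^3.605 = 149610.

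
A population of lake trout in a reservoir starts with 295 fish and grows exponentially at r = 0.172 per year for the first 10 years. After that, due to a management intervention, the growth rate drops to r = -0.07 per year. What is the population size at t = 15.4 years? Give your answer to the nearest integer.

Phase 1: N(10) = 295·e^(0.172×10) = 295·e^1.72 = 1647.44.
Phase 2 runs for 15.4 − 10 = 5.4 years at r = -0.07.
N(15.4) = 1647.44·e^(-0.07×5.4) = 1647.44·e^-0.378 = 1128.87.

1129 fish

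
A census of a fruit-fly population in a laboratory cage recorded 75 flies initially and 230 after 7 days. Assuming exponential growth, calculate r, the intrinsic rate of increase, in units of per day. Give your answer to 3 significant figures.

0.160 per day

From N(t) = N₀·e^(rt): e^(r·7) = 230/75 = 3.0667.
r·7 = ln(3.0667) = 1.1206, so r = 1.1206/7 = 0.16008.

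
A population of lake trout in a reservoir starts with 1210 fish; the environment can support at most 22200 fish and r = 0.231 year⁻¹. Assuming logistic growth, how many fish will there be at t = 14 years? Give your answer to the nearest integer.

13187 fish

A = (K − N₀)/N₀ = (22200 − 1210)/1210 = 17.347.
N(t) = K/(1 + A·e^(−rt)) = 22200/(1 + 17.347×e^(−0.231×14)).
e^(−3.234) = 0.0394; denominator = 1 + 17.347×0.0394 = 1.6835.
N = 22200/1.6835 = 13187.1.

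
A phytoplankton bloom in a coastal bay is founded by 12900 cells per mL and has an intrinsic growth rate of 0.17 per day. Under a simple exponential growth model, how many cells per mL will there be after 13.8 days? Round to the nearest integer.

134724 cells per mL

N(t) = N₀·e^(rt) = 12900 × e^(0.17×13.8) = 12900 × e^2.346.
e^2.346 ≈ 10.444, so N ≈ 12900 × 10.444 = 134724.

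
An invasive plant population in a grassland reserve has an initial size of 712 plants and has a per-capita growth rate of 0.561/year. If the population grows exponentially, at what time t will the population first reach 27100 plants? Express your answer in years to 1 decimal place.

Set N₀·e^(rt) = 27100: e^(0.561·t) = 27100/712 = 38.062.
0.561·t = ln(38.062) = 3.6392, so t = 3.6392/0.561 = 6.487.

6.5 years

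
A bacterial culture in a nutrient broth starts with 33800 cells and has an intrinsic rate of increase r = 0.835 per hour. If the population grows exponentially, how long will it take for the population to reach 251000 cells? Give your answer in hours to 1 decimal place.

Set N₀·e^(rt) = 251000: e^(0.835·t) = 251000/33800 = 7.426.
0.835·t = ln(7.426) = 2.005, so t = 2.005/0.835 = 2.4012.

2.4 hours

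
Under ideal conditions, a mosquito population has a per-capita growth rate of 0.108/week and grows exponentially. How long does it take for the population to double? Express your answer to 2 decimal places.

Doubling time t_d = ln(2)/r = 0.6931/0.108 = 6.418.

6.42 weeks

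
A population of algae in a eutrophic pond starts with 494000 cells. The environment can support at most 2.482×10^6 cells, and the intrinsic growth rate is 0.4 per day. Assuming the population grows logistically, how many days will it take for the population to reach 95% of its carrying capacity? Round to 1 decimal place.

10.8 days

A = (K − N₀)/N₀ = (2.482×10^6 − 494000)/494000 = 4.0243.
Solve 2.482×10^6/(1 + 4.0243·e^(−0.4t)) = 2.3579×10^6: 1 + 4.0243·e^(−0.4t) = 1.0526, so e^(−0.4t) = 0.0130785.
−0.4·t = ln(0.0130785) = -4.3368, so t = 4.3368/0.4 = 10.842.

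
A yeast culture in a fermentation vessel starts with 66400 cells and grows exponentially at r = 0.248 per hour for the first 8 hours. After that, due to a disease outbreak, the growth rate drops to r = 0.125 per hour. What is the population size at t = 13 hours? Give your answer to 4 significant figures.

Phase 1: N(8) = 66400·e^(0.248×8) = 66400·e^1.984 = 482846.
Phase 2 runs for 13 − 8 = 5 hours at r = 0.125.
N(13) = 482846·e^(0.125×5) = 482846·e^0.625 = 902074.

902100 cells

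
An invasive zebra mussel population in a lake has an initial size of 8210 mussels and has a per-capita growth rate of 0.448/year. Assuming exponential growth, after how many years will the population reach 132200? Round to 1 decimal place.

6.2 years

Set N₀·e^(rt) = 132200: e^(0.448·t) = 132200/8210 = 16.102.
0.448·t = ln(16.102) = 2.779, so t = 2.779/0.448 = 6.203.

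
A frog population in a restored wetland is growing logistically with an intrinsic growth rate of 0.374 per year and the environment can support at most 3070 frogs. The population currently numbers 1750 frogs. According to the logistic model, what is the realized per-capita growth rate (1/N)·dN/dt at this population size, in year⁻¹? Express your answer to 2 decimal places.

(1/N)·dN/dt = r(1 − N/K) = 0.374 × (1 − 1750/3070).
= 0.374 × 0.42997 = 0.16081.

0.16 per year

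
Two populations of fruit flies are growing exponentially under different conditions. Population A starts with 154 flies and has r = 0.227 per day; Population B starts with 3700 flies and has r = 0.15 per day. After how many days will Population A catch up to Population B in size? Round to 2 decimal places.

41.29 days

Set 154·e^(0.227t) = 3700·e^(0.15t).
e^((0.227 − 0.15)t) = 3700/154 → e^(0.077·t) = 24.026.
0.077·t = ln(24.026) = 3.1791, so t = 3.1791/0.077 = 41.287.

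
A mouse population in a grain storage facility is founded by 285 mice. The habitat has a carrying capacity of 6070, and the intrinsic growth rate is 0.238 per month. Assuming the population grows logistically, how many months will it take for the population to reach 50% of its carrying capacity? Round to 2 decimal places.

12.65 months

A = (K − N₀)/N₀ = (6070 − 285)/285 = 20.298.
Solve 6070/(1 + 20.298·e^(−0.238t)) = 3035: 1 + 20.298·e^(−0.238t) = 2, so e^(−0.238t) = 0.0492653.
−0.238·t = ln(0.0492653) = -3.0105, so t = 3.0105/0.238 = 12.649.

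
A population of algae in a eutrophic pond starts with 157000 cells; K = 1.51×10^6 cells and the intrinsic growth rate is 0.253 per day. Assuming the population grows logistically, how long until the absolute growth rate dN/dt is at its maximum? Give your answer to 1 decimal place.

Logistic growth is fastest at N = K/2 = 755000.
A = (K − N₀)/N₀ = 8.6178. Set K/(1 + A·e^(−rt)) = K/2 → A·e^(−rt) = 1.
e^(−0.253t) = 1/8.6178 = 0.116038, so t = ln(8.6178)/0.253 = 2.1538/0.253 = 8.5132.

8.5 days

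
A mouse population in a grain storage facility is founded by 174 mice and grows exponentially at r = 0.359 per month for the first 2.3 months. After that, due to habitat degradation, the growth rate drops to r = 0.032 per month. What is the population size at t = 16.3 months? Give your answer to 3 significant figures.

622 mice

Phase 1: N(2.3) = 174·e^(0.359×2.3) = 174·e^0.8257 = 397.325.
Phase 2 runs for 16.3 − 2.3 = 14 months at r = 0.032.
N(16.3) = 397.325·e^(0.032×14) = 397.325·e^0.448 = 621.885.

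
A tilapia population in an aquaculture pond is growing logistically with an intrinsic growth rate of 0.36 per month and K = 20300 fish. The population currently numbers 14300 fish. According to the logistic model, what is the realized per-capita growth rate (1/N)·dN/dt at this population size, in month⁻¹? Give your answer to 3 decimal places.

0.106 per month

(1/N)·dN/dt = r(1 − N/K) = 0.36 × (1 − 14300/20300).
= 0.36 × 0.29557 = 0.1064.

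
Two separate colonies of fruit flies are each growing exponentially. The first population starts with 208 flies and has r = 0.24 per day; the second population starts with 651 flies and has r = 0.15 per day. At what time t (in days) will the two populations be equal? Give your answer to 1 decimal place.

12.7 days

Set 208·e^(0.24t) = 651·e^(0.15t).
e^((0.24 − 0.15)t) = 651/208 → e^(0.09·t) = 3.1298.
0.09·t = ln(3.1298) = 1.141, so t = 1.141/0.09 = 12.677.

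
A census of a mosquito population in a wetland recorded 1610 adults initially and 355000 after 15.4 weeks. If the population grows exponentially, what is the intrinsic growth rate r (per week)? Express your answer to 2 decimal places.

From N(t) = N₀·e^(rt): e^(r·15.4) = 355000/1610 = 220.5.
r·15.4 = ln(220.5) = 5.3959, so r = 5.3959/15.4 = 0.35038.

0.35 per week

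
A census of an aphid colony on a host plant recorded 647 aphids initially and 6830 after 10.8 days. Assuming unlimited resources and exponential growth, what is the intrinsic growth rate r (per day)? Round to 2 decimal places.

0.22 per day

From N(t) = N₀·e^(rt): e^(r·10.8) = 6830/647 = 10.556.
r·10.8 = ln(10.556) = 2.3567, so r = 2.3567/10.8 = 0.21822.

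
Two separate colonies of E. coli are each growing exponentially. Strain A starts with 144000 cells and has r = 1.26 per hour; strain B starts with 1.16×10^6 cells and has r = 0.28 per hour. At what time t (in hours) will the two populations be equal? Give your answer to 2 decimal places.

2.13 hours

Set 144000·e^(1.26t) = 1.16×10^6·e^(0.28t).
e^((1.26 − 0.28)t) = 1.16×10^6/144000 → e^(0.98·t) = 8.0556.
0.98·t = ln(8.0556) = 2.0864, so t = 2.0864/0.98 = 2.1289.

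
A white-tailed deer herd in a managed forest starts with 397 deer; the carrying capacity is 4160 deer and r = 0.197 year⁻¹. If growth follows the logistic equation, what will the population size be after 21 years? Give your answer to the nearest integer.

A = (K − N₀)/N₀ = (4160 − 397)/397 = 9.4786.
N(t) = K/(1 + A·e^(−rt)) = 4160/(1 + 9.4786×e^(−0.197×21)).
e^(−4.137) = 0.015971; denominator = 1 + 9.4786×0.015971 = 1.1514.
N = 4160/1.1514 = 3613.06.

3613 deer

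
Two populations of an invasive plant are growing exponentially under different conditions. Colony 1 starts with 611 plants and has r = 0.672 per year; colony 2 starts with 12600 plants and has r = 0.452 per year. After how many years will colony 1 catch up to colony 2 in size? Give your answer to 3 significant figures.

13.8 years

Set 611·e^(0.672t) = 12600·e^(0.452t).
e^((0.672 − 0.452)t) = 12600/611 → e^(0.22·t) = 20.622.
0.22·t = ln(20.622) = 3.0264, so t = 3.0264/0.22 = 13.756.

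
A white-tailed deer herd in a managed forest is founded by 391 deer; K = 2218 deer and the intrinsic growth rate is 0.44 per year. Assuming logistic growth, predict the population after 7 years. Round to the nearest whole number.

1826 deer

A = (K − N₀)/N₀ = (2218 − 391)/391 = 4.6726.
N(t) = K/(1 + A·e^(−rt)) = 2218/(1 + 4.6726×e^(−0.44×7)).
e^(−3.08) = 0.045959; denominator = 1 + 4.6726×0.045959 = 1.2148.
N = 2218/1.2148 = 1825.89.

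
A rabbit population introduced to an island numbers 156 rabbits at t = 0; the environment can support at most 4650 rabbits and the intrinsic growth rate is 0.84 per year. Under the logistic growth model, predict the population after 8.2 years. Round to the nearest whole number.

A = (K − N₀)/N₀ = (4650 − 156)/156 = 28.808.
N(t) = K/(1 + A·e^(−rt)) = 4650/(1 + 28.808×e^(−0.84×8.2)).
e^(−6.888) = 0.00102; denominator = 1 + 28.808×0.00102 = 1.0294.
N = 4650/1.0294 = 4517.27.

4517 rabbits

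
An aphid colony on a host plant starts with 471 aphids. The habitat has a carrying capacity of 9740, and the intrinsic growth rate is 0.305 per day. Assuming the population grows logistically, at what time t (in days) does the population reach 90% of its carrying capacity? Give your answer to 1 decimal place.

17.0 days

A = (K − N₀)/N₀ = (9740 − 471)/471 = 19.679.
Solve 9740/(1 + 19.679·e^(−0.305t)) = 8766: 1 + 19.679·e^(−0.305t) = 1.1111, so e^(−0.305t) = 0.00564606.
−0.305·t = ln(0.00564606) = -5.1768, so t = 5.1768/0.305 = 16.973.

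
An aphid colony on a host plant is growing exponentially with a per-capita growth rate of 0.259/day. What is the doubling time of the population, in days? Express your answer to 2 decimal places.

Doubling time t_d = ln(2)/r = 0.6931/0.259 = 2.6762.

2.68 days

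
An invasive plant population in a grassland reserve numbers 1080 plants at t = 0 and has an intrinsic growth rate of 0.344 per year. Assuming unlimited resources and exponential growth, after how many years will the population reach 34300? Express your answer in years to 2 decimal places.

Set N₀·e^(rt) = 34300: e^(0.344·t) = 34300/1080 = 31.759.
0.344·t = ln(31.759) = 3.4582, so t = 3.4582/0.344 = 10.053.

10.05 years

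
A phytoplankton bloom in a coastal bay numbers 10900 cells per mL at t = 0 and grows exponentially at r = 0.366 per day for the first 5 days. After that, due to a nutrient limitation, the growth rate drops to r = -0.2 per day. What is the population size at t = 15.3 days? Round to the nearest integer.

Phase 1: N(5) = 10900·e^(0.366×5) = 10900·e^1.83 = 67949.4.
Phase 2 runs for 15.3 − 5 = 10.3 days at r = -0.2.
N(15.3) = 67949.4·e^(-0.2×10.3) = 67949.4·e^-2.06 = 8660.42.

8660 cells per mL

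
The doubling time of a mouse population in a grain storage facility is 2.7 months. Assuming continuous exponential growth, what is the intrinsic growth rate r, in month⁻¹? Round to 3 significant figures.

r = ln(2)/t_d = 0.6931/2.7 = 0.25672.

0.257 per month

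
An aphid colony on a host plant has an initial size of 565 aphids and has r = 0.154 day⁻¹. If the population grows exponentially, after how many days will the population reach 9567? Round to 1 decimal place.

18.4 days

Set N₀·e^(rt) = 9567: e^(0.154·t) = 9567/565 = 16.933.
0.154·t = ln(16.933) = 2.8292, so t = 2.8292/0.154 = 18.372.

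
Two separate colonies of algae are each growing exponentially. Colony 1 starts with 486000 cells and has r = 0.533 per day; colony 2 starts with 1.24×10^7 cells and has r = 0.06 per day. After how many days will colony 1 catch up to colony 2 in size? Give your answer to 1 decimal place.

6.8 days

Set 486000·e^(0.533t) = 1.24×10^7·e^(0.06t).
e^((0.533 − 0.06)t) = 1.24×10^7/486000 → e^(0.473·t) = 25.514.
0.473·t = ln(25.514) = 3.2392, so t = 3.2392/0.473 = 6.8483.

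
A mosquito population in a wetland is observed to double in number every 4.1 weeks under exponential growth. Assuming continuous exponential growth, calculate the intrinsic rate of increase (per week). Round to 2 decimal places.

0.17 per week

r = ln(2)/t_d = 0.6931/4.1 = 0.16906.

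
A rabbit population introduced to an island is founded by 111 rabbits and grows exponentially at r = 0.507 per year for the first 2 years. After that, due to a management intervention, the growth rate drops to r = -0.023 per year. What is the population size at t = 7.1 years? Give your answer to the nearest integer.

Phase 1: N(2) = 111·e^(0.507×2) = 111·e^1.014 = 305.983.
Phase 2 runs for 7.1 − 2 = 5.1 years at r = -0.023.
N(7.1) = 305.983·e^(-0.023×5.1) = 305.983·e^-0.1173 = 272.116.

272 rabbits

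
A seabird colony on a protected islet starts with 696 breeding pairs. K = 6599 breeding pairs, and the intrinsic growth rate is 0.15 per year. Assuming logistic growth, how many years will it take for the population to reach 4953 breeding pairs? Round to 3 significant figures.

A = (K − N₀)/N₀ = (6599 − 696)/696 = 8.4813.
Solve 6599/(1 + 8.4813·e^(−0.15t)) = 4953: 1 + 8.4813·e^(−0.15t) = 1.3323, so e^(−0.15t) = 0.039183.
−0.15·t = ln(0.039183) = -3.2395, so t = 3.2395/0.15 = 21.597.

21.6 years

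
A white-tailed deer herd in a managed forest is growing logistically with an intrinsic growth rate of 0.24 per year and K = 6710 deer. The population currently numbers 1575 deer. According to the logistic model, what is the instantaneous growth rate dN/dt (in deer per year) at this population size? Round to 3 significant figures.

dN/dt = rN(1 − N/K) = 0.24 × 1575 × (1 − 1575/6710).
1 − 1575/6710 = 0.76528; dN/dt = 0.24 × 1575 × 0.76528 = 289.27.

289 deer per year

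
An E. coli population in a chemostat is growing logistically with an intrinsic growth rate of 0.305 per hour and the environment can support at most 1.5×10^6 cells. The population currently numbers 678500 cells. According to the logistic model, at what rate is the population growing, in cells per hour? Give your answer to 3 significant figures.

113000 cells per hour

dN/dt = rN(1 − N/K) = 0.305 × 678500 × (1 − 678500/1.5×10^6).
1 − 678500/1.5×10^6 = 0.54767; dN/dt = 0.305 × 678500 × 0.54767 = 1.13336×10^5.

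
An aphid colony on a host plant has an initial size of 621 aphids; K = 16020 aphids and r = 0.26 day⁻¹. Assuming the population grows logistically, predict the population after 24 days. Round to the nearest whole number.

15281 aphids

A = (K − N₀)/N₀ = (16020 − 621)/621 = 24.797.
N(t) = K/(1 + A·e^(−rt)) = 16020/(1 + 24.797×e^(−0.26×24)).
e^(−6.24) = 0.0019499; denominator = 1 + 24.797×0.0019499 = 1.0484.
N = 16020/1.0484 = 15281.1.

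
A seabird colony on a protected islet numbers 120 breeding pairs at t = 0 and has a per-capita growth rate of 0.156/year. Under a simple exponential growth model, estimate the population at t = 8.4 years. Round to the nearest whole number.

N(t) = N₀·e^(rt) = 120 × e^(0.156×8.4) = 120 × e^1.31.
e^1.31 ≈ 3.7077, so N ≈ 120 × 3.7077 = 444.919.

445 breeding pairs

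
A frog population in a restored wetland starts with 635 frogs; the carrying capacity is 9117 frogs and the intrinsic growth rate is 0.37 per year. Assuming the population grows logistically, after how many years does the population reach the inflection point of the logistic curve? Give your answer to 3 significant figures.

7.01 years

Logistic growth is fastest at N = K/2 = 4558.5.
A = (K − N₀)/N₀ = 13.357. Set K/(1 + A·e^(−rt)) = K/2 → A·e^(−rt) = 1.
e^(−0.37t) = 1/13.357 = 0.0748644, so t = ln(13.357)/0.37 = 2.5921/0.37 = 7.0056.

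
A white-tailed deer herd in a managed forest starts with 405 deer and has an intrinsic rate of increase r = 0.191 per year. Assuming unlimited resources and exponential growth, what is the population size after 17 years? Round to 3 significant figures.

10400 deer

N(t) = N₀·e^(rt) = 405 × e^(0.191×17) = 405 × e^3.247.
e^3.247 ≈ 25.713, so N ≈ 405 × 25.713 = 10413.8.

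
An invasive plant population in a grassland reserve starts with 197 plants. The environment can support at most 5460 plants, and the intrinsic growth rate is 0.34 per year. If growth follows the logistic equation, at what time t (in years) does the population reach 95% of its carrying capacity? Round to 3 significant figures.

18.3 years

A = (K − N₀)/N₀ = (5460 − 197)/197 = 26.716.
Solve 5460/(1 + 26.716·e^(−0.34t)) = 5187: 1 + 26.716·e^(−0.34t) = 1.0526, so e^(−0.34t) = 0.00197006.
−0.34·t = ln(0.00197006) = -6.2297, so t = 6.2297/0.34 = 18.323.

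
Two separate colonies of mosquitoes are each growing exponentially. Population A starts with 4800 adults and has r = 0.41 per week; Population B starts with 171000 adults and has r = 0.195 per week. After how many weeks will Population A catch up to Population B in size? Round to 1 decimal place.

16.6 weeks

Set 4800·e^(0.41t) = 171000·e^(0.195t).
e^((0.41 − 0.195)t) = 171000/4800 → e^(0.215·t) = 35.625.
0.215·t = ln(35.625) = 3.573, so t = 3.573/0.215 = 16.619.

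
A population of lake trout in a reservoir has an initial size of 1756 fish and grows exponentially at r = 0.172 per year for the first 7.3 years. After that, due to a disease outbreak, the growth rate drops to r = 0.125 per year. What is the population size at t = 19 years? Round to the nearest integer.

Phase 1: N(7.3) = 1756·e^(0.172×7.3) = 1756·e^1.256 = 6163.46.
Phase 2 runs for 19 − 7.3 = 11.7 years at r = 0.125.
N(19) = 6163.46·e^(0.125×11.7) = 6163.46·e^1.462 = 26606.

26606 fish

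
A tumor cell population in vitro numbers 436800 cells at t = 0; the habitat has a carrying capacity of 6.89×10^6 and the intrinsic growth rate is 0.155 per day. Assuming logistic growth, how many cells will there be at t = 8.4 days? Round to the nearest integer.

A = (K − N₀)/N₀ = (6.89×10^6 − 436800)/436800 = 14.774.
N(t) = K/(1 + A·e^(−rt)) = 6.89×10^6/(1 + 14.774×e^(−0.155×8.4)).
e^(−1.302) = 0.27199; denominator = 1 + 14.774×0.27199 = 5.0183.
N = 6.89×10^6/5.0183 = 1.372978×10^6.

1372978 cells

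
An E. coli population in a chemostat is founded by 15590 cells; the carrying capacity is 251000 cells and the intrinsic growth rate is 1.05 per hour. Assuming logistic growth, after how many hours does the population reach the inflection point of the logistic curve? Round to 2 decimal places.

Logistic growth is fastest at N = K/2 = 125500.
A = (K − N₀)/N₀ = 15.1. Set K/(1 + A·e^(−rt)) = K/2 → A·e^(−rt) = 1.
e^(−1.05t) = 1/15.1 = 0.0662249, so t = ln(15.1)/1.05 = 2.7147/1.05 = 2.5854.

2.59 hours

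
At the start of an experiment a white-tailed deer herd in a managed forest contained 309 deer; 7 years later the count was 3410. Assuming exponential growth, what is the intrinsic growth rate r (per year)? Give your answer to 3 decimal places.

From N(t) = N₀·e^(rt): e^(r·7) = 3410/309 = 11.036.
r·7 = ln(11.036) = 2.4011, so r = 2.4011/7 = 0.34302.

0.343 per year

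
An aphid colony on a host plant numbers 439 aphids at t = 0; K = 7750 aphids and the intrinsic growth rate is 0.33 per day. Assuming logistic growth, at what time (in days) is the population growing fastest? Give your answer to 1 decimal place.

Logistic growth is fastest at N = K/2 = 3875.
A = (K − N₀)/N₀ = 16.654. Set K/(1 + A·e^(−rt)) = K/2 → A·e^(−rt) = 1.
e^(−0.33t) = 1/16.654 = 0.0600465, so t = ln(16.654)/0.33 = 2.8126/0.33 = 8.5231.

8.5 days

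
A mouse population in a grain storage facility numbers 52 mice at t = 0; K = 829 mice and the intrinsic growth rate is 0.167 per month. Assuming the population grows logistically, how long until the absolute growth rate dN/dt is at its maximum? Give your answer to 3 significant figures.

16.2 months

Logistic growth is fastest at N = K/2 = 414.5.
A = (K − N₀)/N₀ = 14.942. Set K/(1 + A·e^(−rt)) = K/2 → A·e^(−rt) = 1.
e^(−0.167t) = 1/14.942 = 0.0669241, so t = ln(14.942)/0.167 = 2.7042/0.167 = 16.193.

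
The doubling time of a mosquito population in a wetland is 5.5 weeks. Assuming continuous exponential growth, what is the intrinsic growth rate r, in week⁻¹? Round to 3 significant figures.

r = ln(2)/t_d = 0.6931/5.5 = 0.12603.

0.126 per week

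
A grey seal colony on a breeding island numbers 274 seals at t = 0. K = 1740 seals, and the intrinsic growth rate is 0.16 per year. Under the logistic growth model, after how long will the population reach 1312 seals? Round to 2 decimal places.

17.48 years

A = (K − N₀)/N₀ = (1740 − 274)/274 = 5.3504.
Solve 1740/(1 + 5.3504·e^(−0.16t)) = 1312: 1 + 5.3504·e^(−0.16t) = 1.3262, so e^(−0.16t) = 0.0609715.
−0.16·t = ln(0.0609715) = -2.7973, so t = 2.7973/0.16 = 17.483.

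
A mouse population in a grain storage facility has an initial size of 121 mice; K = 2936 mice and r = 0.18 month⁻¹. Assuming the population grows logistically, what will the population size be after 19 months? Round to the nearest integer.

1667 mice

A = (K − N₀)/N₀ = (2936 − 121)/121 = 23.264.
N(t) = K/(1 + A·e^(−rt)) = 2936/(1 + 23.264×e^(−0.18×19)).
e^(−3.42) = 0.032712; denominator = 1 + 23.264×0.032712 = 1.761.
N = 2936/1.761 = 1667.2.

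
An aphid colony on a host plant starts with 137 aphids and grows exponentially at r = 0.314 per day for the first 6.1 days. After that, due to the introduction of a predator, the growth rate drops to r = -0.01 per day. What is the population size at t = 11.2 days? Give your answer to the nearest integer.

884 aphids

Phase 1: N(6.1) = 137·e^(0.314×6.1) = 137·e^1.915 = 930.183.
Phase 2 runs for 11.2 − 6.1 = 5.1 days at r = -0.01.
N(11.2) = 930.183·e^(-0.01×5.1) = 930.183·e^-0.051 = 883.933.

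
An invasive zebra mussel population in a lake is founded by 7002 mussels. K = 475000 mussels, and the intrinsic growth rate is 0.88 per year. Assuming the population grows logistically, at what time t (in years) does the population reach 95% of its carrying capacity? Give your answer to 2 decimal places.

A = (K − N₀)/N₀ = (475000 − 7002)/7002 = 66.838.
Solve 475000/(1 + 66.838·e^(−0.88t)) = 451250: 1 + 66.838·e^(−0.88t) = 1.0526, so e^(−0.88t) = 0.000787453.
−0.88·t = ln(0.000787453) = -7.1467, so t = 7.1467/0.88 = 8.1213.

8.12 years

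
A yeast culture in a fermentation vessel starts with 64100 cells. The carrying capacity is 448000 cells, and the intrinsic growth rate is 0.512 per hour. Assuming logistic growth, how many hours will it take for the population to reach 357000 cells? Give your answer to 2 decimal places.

A = (K − N₀)/N₀ = (448000 − 64100)/64100 = 5.9891.
Solve 448000/(1 + 5.9891·e^(−0.512t)) = 357000: 1 + 5.9891·e^(−0.512t) = 1.2549, so e^(−0.512t) = 0.0425611.
−0.512·t = ln(0.0425611) = -3.1568, so t = 3.1568/0.512 = 6.1657.

6.17 hours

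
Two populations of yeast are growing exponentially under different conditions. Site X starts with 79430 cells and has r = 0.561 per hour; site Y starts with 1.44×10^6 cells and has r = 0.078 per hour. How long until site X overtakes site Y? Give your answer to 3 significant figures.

Set 79430·e^(0.561t) = 1.44×10^6·e^(0.078t).
e^((0.561 − 0.078)t) = 1.44×10^6/79430 → e^(0.483·t) = 18.129.
0.483·t = ln(18.129) = 2.8975, so t = 2.8975/0.483 = 5.999.

6.00 hours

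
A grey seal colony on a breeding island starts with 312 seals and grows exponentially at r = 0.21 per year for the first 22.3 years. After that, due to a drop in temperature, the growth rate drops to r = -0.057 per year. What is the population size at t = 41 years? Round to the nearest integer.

11616 seals

Phase 1: N(22.3) = 312·e^(0.21×22.3) = 312·e^4.683 = 33725.3.
Phase 2 runs for 41 − 22.3 = 18.7 years at r = -0.057.
N(41) = 33725.3·e^(-0.057×18.7) = 33725.3·e^-1.066 = 11615.6.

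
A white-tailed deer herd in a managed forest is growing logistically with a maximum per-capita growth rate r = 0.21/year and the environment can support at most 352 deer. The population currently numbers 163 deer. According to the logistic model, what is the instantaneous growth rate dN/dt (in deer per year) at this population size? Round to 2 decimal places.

dN/dt = rN(1 − N/K) = 0.21 × 163 × (1 − 163/352).
1 − 163/352 = 0.53693; dN/dt = 0.21 × 163 × 0.53693 = 18.379.

18.38 deer per year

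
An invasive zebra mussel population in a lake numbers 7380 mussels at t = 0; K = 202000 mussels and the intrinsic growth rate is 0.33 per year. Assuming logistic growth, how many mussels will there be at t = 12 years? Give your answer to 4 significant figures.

134400 mussels

A = (K − N₀)/N₀ = (202000 − 7380)/7380 = 26.371.
N(t) = K/(1 + A·e^(−rt)) = 202000/(1 + 26.371×e^(−0.33×12)).
e^(−3.96) = 0.019063; denominator = 1 + 26.371×0.019063 = 1.5027.
N = 202000/1.5027 = 134423.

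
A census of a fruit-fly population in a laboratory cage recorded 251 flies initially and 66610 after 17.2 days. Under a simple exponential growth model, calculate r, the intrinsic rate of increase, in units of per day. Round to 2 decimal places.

From N(t) = N₀·e^(rt): e^(r·17.2) = 66610/251 = 265.38.
r·17.2 = ln(265.38) = 5.5812, so r = 5.5812/17.2 = 0.32449.

0.32 per day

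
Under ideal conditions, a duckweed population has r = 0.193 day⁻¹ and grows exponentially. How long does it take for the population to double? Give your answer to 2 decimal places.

3.59 days

Doubling time t_d = ln(2)/r = 0.6931/0.193 = 3.5914.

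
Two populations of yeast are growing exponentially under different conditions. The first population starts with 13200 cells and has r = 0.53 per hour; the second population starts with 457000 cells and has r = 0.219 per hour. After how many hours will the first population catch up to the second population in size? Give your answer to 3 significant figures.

11.4 hours

Set 13200·e^(0.53t) = 457000·e^(0.219t).
e^((0.53 − 0.219)t) = 457000/13200 → e^(0.311·t) = 34.621.
0.311·t = ln(34.621) = 3.5445, so t = 3.5445/0.311 = 11.397.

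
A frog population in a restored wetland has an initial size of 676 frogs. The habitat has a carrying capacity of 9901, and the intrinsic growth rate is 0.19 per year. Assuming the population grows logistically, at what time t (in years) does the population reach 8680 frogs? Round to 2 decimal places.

24.08 years

A = (K − N₀)/N₀ = (9901 − 676)/676 = 13.646.
Solve 9901/(1 + 13.646·e^(−0.19t)) = 8680: 1 + 13.646·e^(−0.19t) = 1.1407, so e^(−0.19t) = 0.010308.
−0.19·t = ln(0.010308) = -4.5748, so t = 4.5748/0.19 = 24.078.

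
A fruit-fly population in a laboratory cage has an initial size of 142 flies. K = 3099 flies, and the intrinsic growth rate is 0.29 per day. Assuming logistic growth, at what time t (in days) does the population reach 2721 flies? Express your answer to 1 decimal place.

A = (K − N₀)/N₀ = (3099 − 142)/142 = 20.824.
Solve 3099/(1 + 20.824·e^(−0.29t)) = 2721: 1 + 20.824·e^(−0.29t) = 1.1389, so e^(−0.29t) = 0.00667114.
−0.29·t = ln(0.00667114) = -5.01, so t = 5.01/0.29 = 17.276.

17.3 days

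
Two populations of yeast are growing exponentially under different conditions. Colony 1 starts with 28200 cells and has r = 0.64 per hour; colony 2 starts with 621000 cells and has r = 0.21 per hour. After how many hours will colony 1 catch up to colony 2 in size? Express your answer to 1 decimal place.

7.2 hours

Set 28200·e^(0.64t) = 621000·e^(0.21t).
e^((0.64 − 0.21)t) = 621000/28200 → e^(0.43·t) = 22.021.
0.43·t = ln(22.021) = 3.092, so t = 3.092/0.43 = 7.1907.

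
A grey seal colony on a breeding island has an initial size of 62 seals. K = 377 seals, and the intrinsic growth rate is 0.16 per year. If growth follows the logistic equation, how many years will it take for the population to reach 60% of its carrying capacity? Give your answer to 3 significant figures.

12.7 years

A = (K − N₀)/N₀ = (377 − 62)/62 = 5.0806.
Solve 377/(1 + 5.0806·e^(−0.16t)) = 226.2: 1 + 5.0806·e^(−0.16t) = 1.6667, so e^(−0.16t) = 0.131217.
−0.16·t = ln(0.131217) = -2.0309, so t = 2.0309/0.16 = 12.693.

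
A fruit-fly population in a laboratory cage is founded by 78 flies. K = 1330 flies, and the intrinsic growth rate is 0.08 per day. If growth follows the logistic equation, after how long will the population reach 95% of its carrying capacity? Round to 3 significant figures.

71.5 days

A = (K − N₀)/N₀ = (1330 − 78)/78 = 16.051.
Solve 1330/(1 + 16.051·e^(−0.08t)) = 1263.5: 1 + 16.051·e^(−0.08t) = 1.0526, so e^(−0.08t) = 0.00327896.
−0.08·t = ln(0.00327896) = -5.7202, so t = 5.7202/0.08 = 71.503.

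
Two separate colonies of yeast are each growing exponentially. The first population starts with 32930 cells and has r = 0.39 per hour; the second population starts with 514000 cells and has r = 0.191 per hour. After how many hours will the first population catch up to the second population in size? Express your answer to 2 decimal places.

Set 32930·e^(0.39t) = 514000·e^(0.191t).
e^((0.39 − 0.191)t) = 514000/32930 → e^(0.199·t) = 15.609.
0.199·t = ln(15.609) = 2.7478, so t = 2.7478/0.199 = 13.808.

13.81 hours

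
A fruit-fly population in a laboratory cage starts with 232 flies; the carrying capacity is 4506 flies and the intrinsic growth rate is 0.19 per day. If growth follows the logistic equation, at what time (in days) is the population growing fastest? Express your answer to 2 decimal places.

Logistic growth is fastest at N = K/2 = 2253.
A = (K − N₀)/N₀ = 18.422. Set K/(1 + A·e^(−rt)) = K/2 → A·e^(−rt) = 1.
e^(−0.19t) = 1/18.422 = 0.0542817, so t = ln(18.422)/0.19 = 2.9136/0.19 = 15.335.

15.33 days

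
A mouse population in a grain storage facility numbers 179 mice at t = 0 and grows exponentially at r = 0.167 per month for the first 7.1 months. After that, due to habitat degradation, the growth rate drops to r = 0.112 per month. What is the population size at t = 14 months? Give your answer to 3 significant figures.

Phase 1: N(7.1) = 179·e^(0.167×7.1) = 179·e^1.186 = 585.863.
Phase 2 runs for 14 − 7.1 = 6.9 months at r = 0.112.
N(14) = 585.863·e^(0.112×6.9) = 585.863·e^0.7728 = 1268.87.

1270 mice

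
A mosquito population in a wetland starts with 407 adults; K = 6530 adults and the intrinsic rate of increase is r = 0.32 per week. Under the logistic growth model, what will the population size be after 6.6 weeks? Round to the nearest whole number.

2315 adults

A = (K − N₀)/N₀ = (6530 − 407)/407 = 15.044.
N(t) = K/(1 + A·e^(−rt)) = 6530/(1 + 15.044×e^(−0.32×6.6)).
e^(−2.112) = 0.121; denominator = 1 + 15.044×0.121 = 2.8203.
N = 6530/2.8203 = 2315.37.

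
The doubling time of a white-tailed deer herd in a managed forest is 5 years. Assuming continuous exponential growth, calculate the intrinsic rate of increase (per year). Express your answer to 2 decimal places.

0.14 per year

r = ln(2)/t_d = 0.6931/5 = 0.13863.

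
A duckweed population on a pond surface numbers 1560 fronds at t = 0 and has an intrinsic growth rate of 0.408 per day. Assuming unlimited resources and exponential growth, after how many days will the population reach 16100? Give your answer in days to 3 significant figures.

Set N₀·e^(rt) = 16100: e^(0.408·t) = 16100/1560 = 10.321.
0.408·t = ln(10.321) = 2.3341, so t = 2.3341/0.408 = 5.7209.

5.72 days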